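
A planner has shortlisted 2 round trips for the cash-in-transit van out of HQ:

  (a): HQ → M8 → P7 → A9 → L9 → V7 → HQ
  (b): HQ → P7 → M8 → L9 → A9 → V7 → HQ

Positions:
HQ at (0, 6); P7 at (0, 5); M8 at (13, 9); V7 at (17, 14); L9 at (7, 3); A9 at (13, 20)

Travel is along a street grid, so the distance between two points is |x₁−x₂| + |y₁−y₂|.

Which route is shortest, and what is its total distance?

88 — (b) is the shortest.

(a): 16 + 17 + 28 + 23 + 21 + 25 = 130
(b): 1 + 17 + 12 + 23 + 10 + 25 = 88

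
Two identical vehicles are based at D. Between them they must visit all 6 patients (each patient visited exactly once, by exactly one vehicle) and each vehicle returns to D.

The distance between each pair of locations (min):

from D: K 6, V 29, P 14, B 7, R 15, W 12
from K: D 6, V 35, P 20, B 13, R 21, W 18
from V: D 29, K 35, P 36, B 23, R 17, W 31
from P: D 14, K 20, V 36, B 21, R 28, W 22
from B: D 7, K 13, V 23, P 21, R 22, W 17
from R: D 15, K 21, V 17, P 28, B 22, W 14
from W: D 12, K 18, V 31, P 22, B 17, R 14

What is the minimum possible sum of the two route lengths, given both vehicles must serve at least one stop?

109 min — the smallest possible combined total.

Check every non-empty split of the stops between the two vehicles; for each half take its own optimal tour:
  {K} + {V, P, B, R, W}: 12 + 97 = 109
  {V} + {K, P, B, R, W}: 58 + 91 = 149
  {K, V} + {P, B, R, W}: 70 + 79 = 149
  {P} + {K, V, B, R, W}: 28 + 85 = 113
  {K, P} + {V, B, R, W}: 40 + 73 = 113
  {V, P} + {K, B, R, W}: 79 + 65 = 144
  … (31 splits in total)
Best: vehicle 1 D → K → D = 12; vehicle 2 D → P → W → R → V → B → D = 97; combined 109.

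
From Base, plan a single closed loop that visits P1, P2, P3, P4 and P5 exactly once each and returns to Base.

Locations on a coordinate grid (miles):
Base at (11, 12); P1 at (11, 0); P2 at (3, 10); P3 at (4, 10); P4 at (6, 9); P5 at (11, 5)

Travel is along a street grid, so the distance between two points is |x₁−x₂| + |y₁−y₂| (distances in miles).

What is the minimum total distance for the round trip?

Minimum total distance: 40 miles.

Base → P1 → P2 → P3 → P4 → P5 → Base: 12+18+1+3+9+7 = 50
Base → P1 → P2 → P3 → P5 → P4 → Base: 12+18+1+12+9+8 = 60
Base → P1 → P2 → P4 → P3 → P5 → Base: 12+18+4+3+12+7 = 56
Base → P1 → P2 → P4 → P5 → P3 → Base: 12+18+4+9+12+9 = 64
Base → P1 → P2 → P5 → P3 → P4 → Base: 12+18+13+12+3+8 = 66
Base → P1 → P2 → P5 → P4 → P3 → Base: 12+18+13+9+3+9 = 64
Base → P1 → P3 → P2 → P4 → P5 → Base: 12+17+1+4+9+7 = 50
Base → P1 → P3 → P2 → P5 → P4 → Base: 12+17+1+13+9+8 = 60
Base → P1 → P3 → P4 → P2 → P5 → Base: 12+17+3+4+13+7 = 56
Base → P1 → P3 → P4 → P5 → P2 → Base: 12+17+3+9+13+10 = 64
Base → P1 → P3 → P5 → P2 → P4 → Base: 12+17+12+13+4+8 = 66
Base → P1 → P3 → P5 → P4 → P2 → Base: 12+17+12+9+4+10 = 64
Base → P1 → P4 → P2 → P3 → P5 → Base: 12+14+4+1+12+7 = 50
Base → P1 → P4 → P2 → P5 → P3 → Base: 12+14+4+13+12+9 = 64
… (46 more)
Base → P1 → P5 → P4 → P2 → P3 → Base: 12+5+9+4+1+9 = 40  ← best
The minimum is 40.
One optimal route: Base → P1 → P5 → P4 → P2 → P3 → Base (or its reverse).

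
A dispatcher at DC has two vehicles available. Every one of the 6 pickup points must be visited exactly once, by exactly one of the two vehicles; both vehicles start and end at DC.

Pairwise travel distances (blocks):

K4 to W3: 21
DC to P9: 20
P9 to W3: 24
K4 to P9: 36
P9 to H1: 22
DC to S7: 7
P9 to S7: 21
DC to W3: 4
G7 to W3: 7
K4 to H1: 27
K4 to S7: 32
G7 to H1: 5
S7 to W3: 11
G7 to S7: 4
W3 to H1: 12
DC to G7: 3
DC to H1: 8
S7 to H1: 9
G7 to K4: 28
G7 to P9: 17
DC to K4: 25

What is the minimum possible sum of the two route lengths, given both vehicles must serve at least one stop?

Try each way of splitting the stops between the two vehicles (each non-empty) and, for each split, find the best tour for each vehicle:
  {G7} + {K4, P9, S7, W3, H1}: 6 + 99 = 105
  {K4} + {G7, P9, S7, W3, H1}: 50 + 66 = 116
  {G7, K4} + {P9, S7, W3, H1}: 56 + 66 = 122
  {P9} + {G7, K4, S7, W3, H1}: 40 + 68 = 108
  {G7, P9} + {K4, S7, W3, H1}: 40 + 68 = 108
  {K4, P9} + {G7, S7, W3, H1}: 81 + 32 = 113
  … (31 splits in total)
Best: vehicle 1 DC → G7 → DC = 6; vehicle 2 DC → S7 → H1 → P9 → K4 → W3 → DC = 99; combined 105.

Minimum combined distance: 105 blocks.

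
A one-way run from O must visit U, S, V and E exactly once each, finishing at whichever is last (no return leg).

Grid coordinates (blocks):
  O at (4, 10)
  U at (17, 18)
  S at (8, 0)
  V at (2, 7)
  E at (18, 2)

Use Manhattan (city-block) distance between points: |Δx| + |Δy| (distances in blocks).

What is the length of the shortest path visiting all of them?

Shortest open route: 47 blocks.

There are 4! = 24 possible orderings.
O→U→S→V→E: 21+27+13+21 = 82
O→U→S→E→V: 21+27+12+21 = 81
O→U→V→S→E: 21+26+13+12 = 72
O→U→V→E→S: 21+26+21+12 = 80
O→U→E→S→V: 21+17+12+13 = 63
O→U→E→V→S: 21+17+21+13 = 72
O→S→U→V→E: 14+27+26+21 = 88
O→S→U→E→V: 14+27+17+21 = 79
O→S→V→U→E: 14+13+26+17 = 70
O→S→V→E→U: 14+13+21+17 = 65
O→S→E→U→V: 14+12+17+26 = 69
O→S→E→V→U: 14+12+21+26 = 73
O→V→U→S→E: 5+26+27+12 = 70
O→V→U→E→S: 5+26+17+12 = 60
… (10 more)
O→V→S→E→U: 5+13+12+17 = 47  ← best
The minimum is 47.
One shortest path: O → V → S → E → U.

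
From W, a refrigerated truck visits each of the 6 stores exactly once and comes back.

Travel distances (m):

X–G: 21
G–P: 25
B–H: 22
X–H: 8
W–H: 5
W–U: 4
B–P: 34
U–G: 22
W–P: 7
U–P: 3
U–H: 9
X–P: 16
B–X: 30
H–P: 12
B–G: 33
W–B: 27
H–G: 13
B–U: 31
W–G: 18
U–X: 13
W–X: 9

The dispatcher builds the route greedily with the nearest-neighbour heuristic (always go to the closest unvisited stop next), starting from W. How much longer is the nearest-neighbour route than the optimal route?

The nearest-neighbour route is 4 m longer than optimal.

W: U=4, H=5, P=7, X=9, G=18, B=27 ⇒ U
U: P=3, H=9, X=13, G=22, B=31 ⇒ P
P: H=12, X=16, G=25, B=34 ⇒ H
H: X=8, G=13, B=22 ⇒ X
X: G=21, B=30 ⇒ G
G: B=33 ⇒ B
NN route W → U → P → H → X → G → B → W costs 108.
Optimal: W → B → G → H → X → U → P → W costs 104 (by enumerating all 360 distinct tours).
Excess = 108 − 104 = 4.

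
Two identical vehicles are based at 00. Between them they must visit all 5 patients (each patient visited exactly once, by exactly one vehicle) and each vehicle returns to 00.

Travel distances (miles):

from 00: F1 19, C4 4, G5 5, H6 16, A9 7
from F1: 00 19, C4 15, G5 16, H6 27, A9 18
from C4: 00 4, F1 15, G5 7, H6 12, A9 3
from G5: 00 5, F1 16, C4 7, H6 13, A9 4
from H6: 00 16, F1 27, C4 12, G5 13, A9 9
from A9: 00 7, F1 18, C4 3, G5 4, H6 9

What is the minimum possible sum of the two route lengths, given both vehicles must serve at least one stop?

There are 2^4 − 1 = 15 ways to divide the 5 stops into two non-empty groups. For each, the best each vehicle can do is its own shortest tour through its group:
  {F1} + {C4, G5, H6, A9}: 38 + 34 = 72
  {C4} + {F1, G5, H6, A9}: 8 + 64 = 72
  {F1, C4} + {G5, H6, A9}: 38 + 34 = 72
  {G5} + {F1, C4, H6, A9}: 10 + 62 = 72
  {F1, G5} + {C4, H6, A9}: 40 + 32 = 72
  {C4, G5} + {F1, H6, A9}: 16 + 62 = 78
  … (15 splits in total)
Best: vehicle 1 00 → F1 → 00 = 38; vehicle 2 00 → C4 → H6 → A9 → G5 → 00 = 34; combined 72.

Minimum combined distance: 72 miles.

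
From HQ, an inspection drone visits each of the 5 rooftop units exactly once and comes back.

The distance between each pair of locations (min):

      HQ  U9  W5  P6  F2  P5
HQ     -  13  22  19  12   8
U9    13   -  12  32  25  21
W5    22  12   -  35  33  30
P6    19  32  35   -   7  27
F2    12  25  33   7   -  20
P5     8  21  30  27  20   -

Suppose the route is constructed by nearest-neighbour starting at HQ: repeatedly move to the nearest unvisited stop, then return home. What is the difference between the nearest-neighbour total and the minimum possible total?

From HQ: P5=8, F2=12, U9=13, P6=19, W5=22 → choose P5 (8).
From P5: F2=20, U9=21, P6=27, W5=30 → choose F2 (20).
From F2: P6=7, U9=25, W5=33 → choose P6 (7).
From P6: U9=32, W5=35 → choose U9 (32).
From U9: W5=12 → choose W5 (12).
NN route HQ → P5 → F2 → P6 → U9 → W5 → HQ costs 101.
Optimal: HQ → U9 → W5 → P6 → F2 → P5 → HQ costs 95 (by enumerating all 60 distinct tours).
Excess = 101 − 95 = 6.

6 min longer than the optimal tour.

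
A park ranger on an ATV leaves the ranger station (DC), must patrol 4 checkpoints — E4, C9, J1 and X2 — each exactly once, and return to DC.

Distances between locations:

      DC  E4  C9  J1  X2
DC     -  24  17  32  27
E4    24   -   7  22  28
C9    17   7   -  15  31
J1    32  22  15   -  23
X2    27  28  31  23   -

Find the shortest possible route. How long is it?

Shortest round trip = 96.

With 4 stops there are 4!/2 = 12 distinct round trips (a route and its reverse cost the same).
DC→E4→C9→J1→X2→DC: 24+7+15+23+27 = 96
DC→E4→C9→X2→J1→DC: 24+7+31+23+32 = 117
DC→E4→J1→C9→X2→DC: 24+22+15+31+27 = 119
DC→E4→J1→X2→C9→DC: 24+22+23+31+17 = 117
DC→E4→X2→C9→J1→DC: 24+28+31+15+32 = 130
DC→E4→X2→J1→C9→DC: 24+28+23+15+17 = 107
DC→C9→E4→J1→X2→DC: 17+7+22+23+27 = 96
DC→C9→E4→X2→J1→DC: 17+7+28+23+32 = 107
DC→C9→J1→E4→X2→DC: 17+15+22+28+27 = 109
DC→C9→X2→E4→J1→DC: 17+31+28+22+32 = 130
DC→J1→E4→C9→X2→DC: 32+22+7+31+27 = 119
DC→J1→C9→E4→X2→DC: 32+15+7+28+27 = 109
The minimum is 96.
One optimal route: DC → E4 → C9 → J1 → X2 → DC (or its reverse).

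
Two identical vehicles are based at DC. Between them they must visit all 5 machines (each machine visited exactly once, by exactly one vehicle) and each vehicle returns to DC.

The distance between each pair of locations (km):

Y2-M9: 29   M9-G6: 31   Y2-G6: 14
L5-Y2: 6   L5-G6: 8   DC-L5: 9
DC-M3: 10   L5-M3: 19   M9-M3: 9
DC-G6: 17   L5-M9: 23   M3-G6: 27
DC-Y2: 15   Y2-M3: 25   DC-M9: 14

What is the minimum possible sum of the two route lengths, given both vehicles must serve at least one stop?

Minimum combined distance: 79 km.

Try each way of splitting the stops between the two vehicles (each non-empty) and, for each split, find the best tour for each vehicle:
  {L5} + {Y2, M9, M3, G6}: 18 + 79 = 97
  {Y2} + {L5, M9, M3, G6}: 30 + 67 = 97
  {L5, Y2} + {M9, M3, G6}: 30 + 67 = 97
  {M9} + {L5, Y2, M3, G6}: 28 + 66 = 94
  {L5, M9} + {Y2, M3, G6}: 46 + 66 = 112
  {Y2, M9} + {L5, M3, G6}: 58 + 54 = 112
  … (15 splits in total)
  {M9, M3} + {L5, Y2, G6}: 33 + 46 = 79  ← best
Best: vehicle 1 DC → M9 → M3 → DC = 33; vehicle 2 DC → L5 → Y2 → G6 → DC = 46; combined 79.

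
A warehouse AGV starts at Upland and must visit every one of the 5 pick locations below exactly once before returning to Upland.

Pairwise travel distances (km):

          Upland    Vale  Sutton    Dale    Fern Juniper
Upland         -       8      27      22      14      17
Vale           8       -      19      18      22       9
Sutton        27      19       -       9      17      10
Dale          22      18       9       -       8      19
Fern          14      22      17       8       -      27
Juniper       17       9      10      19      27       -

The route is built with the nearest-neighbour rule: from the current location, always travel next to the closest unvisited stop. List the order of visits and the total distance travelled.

Upland → [Vale:8 / Fern:14 / Juniper:17 / Dale:22 / Sutton:27] → Vale (8)
Vale → [Juniper:9 / Dale:18 / Sutton:19 / Fern:22] → Juniper (9)
Juniper → [Sutton:10 / Dale:19 / Fern:27] → Sutton (10)
Sutton → [Dale:9 / Fern:17] → Dale (9)
Dale → [Fern:8] → Fern (8)
Return Fern→Upland: 14.
Total = 8 + 9 + 10 + 9 + 8 + 14 = 58.

Nearest-neighbour total = 58 km; route Upland → Vale → Juniper → Sutton → Dale → Fern → Upland.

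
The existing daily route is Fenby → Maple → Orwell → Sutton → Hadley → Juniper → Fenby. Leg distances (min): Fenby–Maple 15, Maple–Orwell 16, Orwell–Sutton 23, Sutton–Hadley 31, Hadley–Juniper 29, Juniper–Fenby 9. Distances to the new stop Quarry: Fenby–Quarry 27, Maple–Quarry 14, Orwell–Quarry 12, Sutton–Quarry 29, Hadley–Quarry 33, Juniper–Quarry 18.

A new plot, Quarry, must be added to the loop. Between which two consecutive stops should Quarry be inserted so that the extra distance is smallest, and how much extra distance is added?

Adding 10 min by placing Quarry on the Maple–Orwell leg.

Insertion cost between consecutive stops i–j is d(i,Quarry) + d(Quarry,j) − d(i,j):
  between Fenby and Maple: 27 + 14 − 15 = 26
  between Maple and Orwell: 14 + 12 − 16 = 10
  between Orwell and Sutton: 12 + 29 − 23 = 18
  between Sutton and Hadley: 29 + 33 − 31 = 31
  between Hadley and Juniper: 33 + 18 − 29 = 22
  between Juniper and Fenby: 18 + 27 − 9 = 36
Cheapest insertion is between Maple and Orwell, adding 10.
New total = 123 + 10 = 133.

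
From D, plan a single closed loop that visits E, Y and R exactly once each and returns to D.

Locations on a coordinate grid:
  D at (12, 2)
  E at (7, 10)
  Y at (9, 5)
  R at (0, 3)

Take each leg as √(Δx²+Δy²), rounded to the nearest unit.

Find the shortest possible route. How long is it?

There are 3 distinct closed tours to check (reversals are equivalent).
D-E-Y-R-D: 9+5+9+12 = 35
D-E-R-Y-D: 9+10+9+4 = 32
D-Y-E-R-D: 4+5+10+12 = 31
The minimum is 31.
One optimal route: D → Y → E → R → D (or its reverse).

Shortest round trip = 31.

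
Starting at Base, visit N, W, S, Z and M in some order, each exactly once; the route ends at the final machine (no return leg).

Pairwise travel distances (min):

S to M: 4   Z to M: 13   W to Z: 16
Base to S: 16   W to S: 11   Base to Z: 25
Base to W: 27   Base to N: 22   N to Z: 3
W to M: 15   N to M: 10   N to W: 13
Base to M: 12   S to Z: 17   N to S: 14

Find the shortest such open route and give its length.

Minimum one-way distance = 43 min.

There are 5! = 120 possible orderings.
Base→N→W→S→Z→M: 22+13+11+17+13 = 76
Base→N→W→S→M→Z: 22+13+11+4+13 = 63
Base→N→W→Z→S→M: 22+13+16+17+4 = 72
Base→N→W→Z→M→S: 22+13+16+13+4 = 68
Base→N→W→M→S→Z: 22+13+15+4+17 = 71
Base→N→W→M→Z→S: 22+13+15+13+17 = 80
Base→N→S→W→Z→M: 22+14+11+16+13 = 76
Base→N→S→W→M→Z: 22+14+11+15+13 = 75
Base→N→S→Z→W→M: 22+14+17+16+15 = 84
Base→N→S→Z→M→W: 22+14+17+13+15 = 81
Base→N→S→M→W→Z: 22+14+4+15+16 = 71
Base→N→S→M→Z→W: 22+14+4+13+16 = 69
Base→N→Z→W→S→M: 22+3+16+11+4 = 56
Base→N→Z→W→M→S: 22+3+16+15+4 = 60
… (106 more)
Base→M→S→W→N→Z: 12+4+11+13+3 = 43  ← best
The minimum is 43.
One shortest path: Base → M → S → W → N → Z.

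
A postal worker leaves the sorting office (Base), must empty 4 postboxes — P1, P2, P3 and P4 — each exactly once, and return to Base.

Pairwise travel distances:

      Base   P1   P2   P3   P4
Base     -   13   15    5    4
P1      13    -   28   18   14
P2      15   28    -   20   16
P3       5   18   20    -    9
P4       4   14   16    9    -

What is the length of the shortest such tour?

Base→P1→P2→P3→P4→Base: 13+28+20+9+4 = 74
Base→P1→P2→P4→P3→Base: 13+28+16+9+5 = 71
Base→P1→P3→P2→P4→Base: 13+18+20+16+4 = 71
Base→P1→P3→P4→P2→Base: 13+18+9+16+15 = 71
Base→P1→P4→P2→P3→Base: 13+14+16+20+5 = 68
Base→P1→P4→P3→P2→Base: 13+14+9+20+15 = 71
Base→P2→P1→P3→P4→Base: 15+28+18+9+4 = 74
Base→P2→P1→P4→P3→Base: 15+28+14+9+5 = 71
Base→P2→P3→P1→P4→Base: 15+20+18+14+4 = 71
Base→P2→P4→P1→P3→Base: 15+16+14+18+5 = 68
Base→P3→P1→P2→P4→Base: 5+18+28+16+4 = 71
Base→P3→P2→P1→P4→Base: 5+20+28+14+4 = 71
The minimum is 68.
One optimal route: Base → P1 → P4 → P2 → P3 → Base (or its reverse).

Shortest round trip = 68.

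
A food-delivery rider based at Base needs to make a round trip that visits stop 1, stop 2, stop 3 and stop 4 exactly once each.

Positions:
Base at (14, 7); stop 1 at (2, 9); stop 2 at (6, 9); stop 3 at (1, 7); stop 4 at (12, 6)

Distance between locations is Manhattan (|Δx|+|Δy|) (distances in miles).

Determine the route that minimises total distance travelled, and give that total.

32 miles — the shortest possible round trip.

Base→stop 1→stop 2→stop 3→stop 4→Base: 14+4+7+12+3 = 40
Base→stop 1→stop 2→stop 4→stop 3→Base: 14+4+9+12+13 = 52
Base→stop 1→stop 3→stop 2→stop 4→Base: 14+3+7+9+3 = 36
Base→stop 1→stop 3→stop 4→stop 2→Base: 14+3+12+9+10 = 48
Base→stop 1→stop 4→stop 2→stop 3→Base: 14+13+9+7+13 = 56
Base→stop 1→stop 4→stop 3→stop 2→Base: 14+13+12+7+10 = 56
Base→stop 2→stop 1→stop 3→stop 4→Base: 10+4+3+12+3 = 32
Base→stop 2→stop 1→stop 4→stop 3→Base: 10+4+13+12+13 = 52
Base→stop 2→stop 3→stop 1→stop 4→Base: 10+7+3+13+3 = 36
Base→stop 2→stop 4→stop 1→stop 3→Base: 10+9+13+3+13 = 48
Base→stop 3→stop 1→stop 2→stop 4→Base: 13+3+4+9+3 = 32
Base→stop 3→stop 2→stop 1→stop 4→Base: 13+7+4+13+3 = 40
The minimum is 32.
One optimal route: Base → stop 2 → stop 1 → stop 3 → stop 4 → Base (or its reverse).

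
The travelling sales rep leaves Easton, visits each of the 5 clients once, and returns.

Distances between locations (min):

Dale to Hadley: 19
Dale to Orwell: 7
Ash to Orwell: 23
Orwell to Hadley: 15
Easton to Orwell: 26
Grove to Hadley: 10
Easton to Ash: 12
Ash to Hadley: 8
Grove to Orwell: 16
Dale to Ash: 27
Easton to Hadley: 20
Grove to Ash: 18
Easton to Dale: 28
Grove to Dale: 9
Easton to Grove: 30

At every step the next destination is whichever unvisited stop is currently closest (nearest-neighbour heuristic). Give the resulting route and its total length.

Nearest-neighbour total = 72 min; route Easton → Ash → Hadley → Grove → Dale → Orwell → Easton.

From Easton: distances to unvisited — Ash=12, Hadley=20, Orwell=26, Dale=28, Grove=30. Nearest is Ash (12).
From Ash: distances to unvisited — Hadley=8, Grove=18, Orwell=23, Dale=27. Nearest is Hadley (8).
From Hadley: distances to unvisited — Grove=10, Orwell=15, Dale=19. Nearest is Grove (10).
From Grove: distances to unvisited — Dale=9, Orwell=16. Nearest is Dale (9).
From Dale: distances to unvisited — Orwell=7. Nearest is Orwell (7).
Return Orwell→Easton: 26.
Total = 12 + 8 + 10 + 9 + 7 + 26 = 72.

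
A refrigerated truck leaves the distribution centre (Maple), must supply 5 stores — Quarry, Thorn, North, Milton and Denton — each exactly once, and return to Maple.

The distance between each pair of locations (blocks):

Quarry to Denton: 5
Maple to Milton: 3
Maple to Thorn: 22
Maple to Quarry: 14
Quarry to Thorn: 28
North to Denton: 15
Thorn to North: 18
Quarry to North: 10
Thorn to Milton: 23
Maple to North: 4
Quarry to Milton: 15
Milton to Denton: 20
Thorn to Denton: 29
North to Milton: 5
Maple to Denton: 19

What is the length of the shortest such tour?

Shortest round trip = 74 blocks.

Maple→Quarry→Thorn→North→Milton→Denton→Maple: 14+28+18+5+20+19 = 104
Maple→Quarry→Thorn→North→Denton→Milton→Maple: 14+28+18+15+20+3 = 98
Maple→Quarry→Thorn→Milton→North→Denton→Maple: 14+28+23+5+15+19 = 104
Maple→Quarry→Thorn→Milton→Denton→North→Maple: 14+28+23+20+15+4 = 104
Maple→Quarry→Thorn→Denton→North→Milton→Maple: 14+28+29+15+5+3 = 94
Maple→Quarry→Thorn→Denton→Milton→North→Maple: 14+28+29+20+5+4 = 100
Maple→Quarry→North→Thorn→Milton→Denton→Maple: 14+10+18+23+20+19 = 104
Maple→Quarry→North→Thorn→Denton→Milton→Maple: 14+10+18+29+20+3 = 94
Maple→Quarry→North→Milton→Thorn→Denton→Maple: 14+10+5+23+29+19 = 100
Maple→Quarry→North→Milton→Denton→Thorn→Maple: 14+10+5+20+29+22 = 100
Maple→Quarry→North→Denton→Thorn→Milton→Maple: 14+10+15+29+23+3 = 94
Maple→Quarry→North→Denton→Milton→Thorn→Maple: 14+10+15+20+23+22 = 104
Maple→Quarry→Milton→Thorn→North→Denton→Maple: 14+15+23+18+15+19 = 104
Maple→Quarry→Milton→Thorn→Denton→North→Maple: 14+15+23+29+15+4 = 100
… (46 more)
Maple→Quarry→Denton→Thorn→North→Milton→Maple: 14+5+29+18+5+3 = 74  ← best
The minimum is 74.
One optimal route: Maple → Quarry → Denton → Thorn → North → Milton → Maple (or its reverse).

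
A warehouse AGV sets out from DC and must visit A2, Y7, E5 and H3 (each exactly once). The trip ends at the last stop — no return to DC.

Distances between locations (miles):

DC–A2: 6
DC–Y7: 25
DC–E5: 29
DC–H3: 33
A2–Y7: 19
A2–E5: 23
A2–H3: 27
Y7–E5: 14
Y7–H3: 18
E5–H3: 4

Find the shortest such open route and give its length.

Shortest open route: 43 miles.

There are 4! = 24 possible orderings.
DC→A2→Y7→E5→H3: 6+19+14+4 = 43
DC→A2→Y7→H3→E5: 6+19+18+4 = 47
DC→A2→E5→Y7→H3: 6+23+14+18 = 61
DC→A2→E5→H3→Y7: 6+23+4+18 = 51
DC→A2→H3→Y7→E5: 6+27+18+14 = 65
DC→A2→H3→E5→Y7: 6+27+4+14 = 51
DC→Y7→A2→E5→H3: 25+19+23+4 = 71
DC→Y7→A2→H3→E5: 25+19+27+4 = 75
DC→Y7→E5→A2→H3: 25+14+23+27 = 89
DC→Y7→E5→H3→A2: 25+14+4+27 = 70
DC→Y7→H3→A2→E5: 25+18+27+23 = 93
DC→Y7→H3→E5→A2: 25+18+4+23 = 70
DC→E5→A2→Y7→H3: 29+23+19+18 = 89
DC→E5→A2→H3→Y7: 29+23+27+18 = 97
… (10 more)
The minimum is 43.
One shortest path: DC → A2 → Y7 → E5 → H3.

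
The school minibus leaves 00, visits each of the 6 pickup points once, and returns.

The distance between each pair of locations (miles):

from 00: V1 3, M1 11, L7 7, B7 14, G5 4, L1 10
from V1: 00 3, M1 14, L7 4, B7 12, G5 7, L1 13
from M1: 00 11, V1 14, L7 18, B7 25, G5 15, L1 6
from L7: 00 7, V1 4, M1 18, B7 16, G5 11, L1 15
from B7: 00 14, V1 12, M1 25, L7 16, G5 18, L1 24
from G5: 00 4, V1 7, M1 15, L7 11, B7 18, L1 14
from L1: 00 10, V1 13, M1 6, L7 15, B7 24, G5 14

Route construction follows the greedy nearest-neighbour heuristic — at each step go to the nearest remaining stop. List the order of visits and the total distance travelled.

77 miles along 00 → V1 → L7 → G5 → L1 → M1 → B7 → 00.

00 → [V1:3 / G5:4 / L7:7 / L1:10 / M1:11 / B7:14] → V1 (3)
V1 → [L7:4 / G5:7 / B7:12 / L1:13 / M1:14] → L7 (4)
L7 → [G5:11 / L1:15 / B7:16 / M1:18] → G5 (11)
G5 → [L1:14 / M1:15 / B7:18] → L1 (14)
L1 → [M1:6 / B7:24] → M1 (6)
M1 → [B7:25] → B7 (25)
Return B7→00: 14.
Total = 3 + 4 + 11 + 14 + 6 + 25 + 14 = 77.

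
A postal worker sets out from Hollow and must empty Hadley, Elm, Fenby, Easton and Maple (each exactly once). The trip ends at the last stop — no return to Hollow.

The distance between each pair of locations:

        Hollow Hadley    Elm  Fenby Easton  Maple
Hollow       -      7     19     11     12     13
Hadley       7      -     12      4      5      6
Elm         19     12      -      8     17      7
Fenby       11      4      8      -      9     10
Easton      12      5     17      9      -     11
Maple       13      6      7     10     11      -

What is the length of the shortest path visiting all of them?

36 — the minimum one-way total.

There are 5! = 120 possible orderings.
Hollow → Hadley → Elm → Fenby → Easton → Maple: 7+12+8+9+11 = 47
Hollow → Hadley → Elm → Fenby → Maple → Easton: 7+12+8+10+11 = 48
Hollow → Hadley → Elm → Easton → Fenby → Maple: 7+12+17+9+10 = 55
Hollow → Hadley → Elm → Easton → Maple → Fenby: 7+12+17+11+10 = 57
Hollow → Hadley → Elm → Maple → Fenby → Easton: 7+12+7+10+9 = 45
Hollow → Hadley → Elm → Maple → Easton → Fenby: 7+12+7+11+9 = 46
Hollow → Hadley → Fenby → Elm → Easton → Maple: 7+4+8+17+11 = 47
Hollow → Hadley → Fenby → Elm → Maple → Easton: 7+4+8+7+11 = 37
Hollow → Hadley → Fenby → Easton → Elm → Maple: 7+4+9+17+7 = 44
Hollow → Hadley → Fenby → Easton → Maple → Elm: 7+4+9+11+7 = 38
Hollow → Hadley → Fenby → Maple → Elm → Easton: 7+4+10+7+17 = 45
Hollow → Hadley → Fenby → Maple → Easton → Elm: 7+4+10+11+17 = 49
Hollow → Hadley → Easton → Elm → Fenby → Maple: 7+5+17+8+10 = 47
Hollow → Hadley → Easton → Elm → Maple → Fenby: 7+5+17+7+10 = 46
… (106 more)
Hollow → Hadley → Easton → Fenby → Elm → Maple: 7+5+9+8+7 = 36  ← best
The minimum is 36.
One shortest path: Hollow → Hadley → Easton → Fenby → Elm → Maple.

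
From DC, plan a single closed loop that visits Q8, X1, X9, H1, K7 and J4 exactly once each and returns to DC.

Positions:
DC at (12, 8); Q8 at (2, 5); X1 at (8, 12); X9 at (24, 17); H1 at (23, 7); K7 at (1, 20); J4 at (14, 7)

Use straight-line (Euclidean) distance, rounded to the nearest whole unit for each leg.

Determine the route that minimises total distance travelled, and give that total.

Minimum total distance: 74.

DC→Q8→X1→X9→H1→K7→J4→DC: 10+9+17+10+26+18+2 = 92
DC→Q8→X1→X9→H1→J4→K7→DC: 10+9+17+10+9+18+16 = 89
DC→Q8→X1→X9→K7→H1→J4→DC: 10+9+17+23+26+9+2 = 96
DC→Q8→X1→X9→K7→J4→H1→DC: 10+9+17+23+18+9+11 = 97
DC→Q8→X1→X9→J4→H1→K7→DC: 10+9+17+14+9+26+16 = 101
DC→Q8→X1→X9→J4→K7→H1→DC: 10+9+17+14+18+26+11 = 105
DC→Q8→X1→H1→X9→K7→J4→DC: 10+9+16+10+23+18+2 = 88
DC→Q8→X1→H1→X9→J4→K7→DC: 10+9+16+10+14+18+16 = 93
… (352 more)
DC→Q8→X1→K7→X9→H1→J4→DC: 10+9+11+23+10+9+2 = 74  ← best
The minimum is 74.
One optimal route: DC → Q8 → X1 → K7 → X9 → H1 → J4 → DC (or its reverse).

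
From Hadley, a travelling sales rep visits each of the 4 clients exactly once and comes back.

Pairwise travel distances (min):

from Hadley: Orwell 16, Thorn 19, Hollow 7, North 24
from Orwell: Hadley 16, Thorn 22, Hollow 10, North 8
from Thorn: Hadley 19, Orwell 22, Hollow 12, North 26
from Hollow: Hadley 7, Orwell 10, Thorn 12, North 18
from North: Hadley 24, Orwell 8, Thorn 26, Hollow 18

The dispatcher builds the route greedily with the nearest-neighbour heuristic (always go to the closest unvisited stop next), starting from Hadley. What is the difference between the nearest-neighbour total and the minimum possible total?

1 min longer than the optimal tour.

From Hadley: Hollow=7, Orwell=16, Thorn=19, North=24 → choose Hollow (7).
From Hollow: Orwell=10, Thorn=12, North=18 → choose Orwell (10).
From Orwell: North=8, Thorn=22 → choose North (8).
From North: Thorn=26 → choose Thorn (26).
NN route Hadley → Hollow → Orwell → North → Thorn → Hadley costs 70.
Optimal: Hadley → Orwell → North → Thorn → Hollow → Hadley costs 69 (by enumerating all 12 distinct tours).
Excess = 70 − 69 = 1.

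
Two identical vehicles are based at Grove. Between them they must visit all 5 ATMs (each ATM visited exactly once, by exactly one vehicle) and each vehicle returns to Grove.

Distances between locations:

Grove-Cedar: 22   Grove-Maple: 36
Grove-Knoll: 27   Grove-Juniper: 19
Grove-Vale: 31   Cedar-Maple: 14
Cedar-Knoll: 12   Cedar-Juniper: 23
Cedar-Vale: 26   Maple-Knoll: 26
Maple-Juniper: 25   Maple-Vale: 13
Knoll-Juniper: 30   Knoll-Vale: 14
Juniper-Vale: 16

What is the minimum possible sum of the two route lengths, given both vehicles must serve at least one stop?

There are 2^4 − 1 = 15 ways to divide the 5 stops into two non-empty groups. For each, the best each vehicle can do is its own shortest tour through its group:
  {Cedar} + {Maple, Knoll, Juniper, Vale}: 44 + 98 = 142
  {Maple} + {Cedar, Knoll, Juniper, Vale}: 72 + 83 = 155
  {Cedar, Maple} + {Knoll, Juniper, Vale}: 72 + 76 = 148
  {Knoll} + {Cedar, Maple, Juniper, Vale}: 54 + 84 = 138
  {Cedar, Knoll} + {Maple, Juniper, Vale}: 61 + 84 = 145
  {Maple, Knoll} + {Cedar, Juniper, Vale}: 89 + 83 = 172
  … (15 splits in total)
  {Juniper} + {Cedar, Maple, Knoll, Vale}: 38 + 90 = 128  ← best
Best: vehicle 1 Grove → Juniper → Grove = 38; vehicle 2 Grove → Cedar → Maple → Vale → Knoll → Grove = 90; combined 128.

128 — the smallest possible combined total.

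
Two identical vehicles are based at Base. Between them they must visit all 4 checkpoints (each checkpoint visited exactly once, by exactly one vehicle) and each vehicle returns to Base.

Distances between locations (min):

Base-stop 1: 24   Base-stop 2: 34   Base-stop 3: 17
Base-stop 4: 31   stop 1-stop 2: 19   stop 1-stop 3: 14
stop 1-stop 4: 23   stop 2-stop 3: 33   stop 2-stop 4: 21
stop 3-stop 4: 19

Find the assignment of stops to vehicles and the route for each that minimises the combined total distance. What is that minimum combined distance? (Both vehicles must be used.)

129 min — the smallest possible combined total.

Try each way of splitting the stops between the two vehicles (each non-empty) and, for each split, find the best tour for each vehicle:
  {stop 1} + {stop 2, stop 3, stop 4}: 48 + 91 = 139
  {stop 2} + {stop 1, stop 3, stop 4}: 68 + 83 = 151
  {stop 1, stop 2} + {stop 3, stop 4}: 77 + 67 = 144
  {stop 3} + {stop 1, stop 2, stop 4}: 34 + 95 = 129
  {stop 1, stop 3} + {stop 2, stop 4}: 55 + 86 = 141
  {stop 2, stop 3} + {stop 1, stop 4}: 84 + 78 = 162
  … (7 splits in total)
Best: vehicle 1 Base → stop 3 → Base = 34; vehicle 2 Base → stop 1 → stop 2 → stop 4 → Base = 95; combined 129.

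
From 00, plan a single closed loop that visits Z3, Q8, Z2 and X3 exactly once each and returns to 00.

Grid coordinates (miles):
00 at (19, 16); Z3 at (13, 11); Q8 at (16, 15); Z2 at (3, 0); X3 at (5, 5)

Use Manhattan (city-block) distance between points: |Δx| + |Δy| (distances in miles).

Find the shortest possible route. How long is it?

Shortest round trip = 64 miles.

With 4 stops there are 4!/2 = 12 distinct round trips (a route and its reverse cost the same).
00 - Z3 - Q8 - Z2 - X3 - 00: 11+7+28+7+25 = 78
00 - Z3 - Q8 - X3 - Z2 - 00: 11+7+21+7+32 = 78
00 - Z3 - Z2 - Q8 - X3 - 00: 11+21+28+21+25 = 106
00 - Z3 - Z2 - X3 - Q8 - 00: 11+21+7+21+4 = 64
00 - Z3 - X3 - Q8 - Z2 - 00: 11+14+21+28+32 = 106
00 - Z3 - X3 - Z2 - Q8 - 00: 11+14+7+28+4 = 64
00 - Q8 - Z3 - Z2 - X3 - 00: 4+7+21+7+25 = 64
00 - Q8 - Z3 - X3 - Z2 - 00: 4+7+14+7+32 = 64
00 - Q8 - Z2 - Z3 - X3 - 00: 4+28+21+14+25 = 92
00 - Q8 - X3 - Z3 - Z2 - 00: 4+21+14+21+32 = 92
00 - Z2 - Z3 - Q8 - X3 - 00: 32+21+7+21+25 = 106
00 - Z2 - Q8 - Z3 - X3 - 00: 32+28+7+14+25 = 106
The minimum is 64.
One optimal route: 00 → Z3 → Z2 → X3 → Q8 → 00 (or its reverse).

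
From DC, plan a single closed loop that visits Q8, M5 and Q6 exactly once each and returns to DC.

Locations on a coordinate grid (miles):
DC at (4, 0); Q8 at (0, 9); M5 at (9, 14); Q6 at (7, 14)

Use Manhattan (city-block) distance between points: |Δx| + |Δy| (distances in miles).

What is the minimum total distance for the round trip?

46 miles — the shortest possible round trip.

DC→Q8→M5→Q6→DC: 13+14+2+17 = 46
DC→Q8→Q6→M5→DC: 13+12+2+19 = 46
DC→M5→Q8→Q6→DC: 19+14+12+17 = 62
The minimum is 46.
One optimal route: DC → Q8 → M5 → Q6 → DC (or its reverse).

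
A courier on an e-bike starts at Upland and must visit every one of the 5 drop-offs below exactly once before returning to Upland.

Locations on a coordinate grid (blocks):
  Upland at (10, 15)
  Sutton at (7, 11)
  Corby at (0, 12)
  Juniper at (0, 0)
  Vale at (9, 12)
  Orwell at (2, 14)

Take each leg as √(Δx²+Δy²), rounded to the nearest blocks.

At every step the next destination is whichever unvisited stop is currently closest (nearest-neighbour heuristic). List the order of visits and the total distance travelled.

Total distance 44 blocks via the nearest-neighbour route Upland → Vale → Sutton → Orwell → Corby → Juniper → Upland.

From Upland: distances to unvisited — Vale=3, Sutton=5, Orwell=8, Corby=10, Juniper=18. Nearest is Vale (3).
From Vale: distances to unvisited — Sutton=2, Orwell=7, Corby=9, Juniper=15. Nearest is Sutton (2).
From Sutton: distances to unvisited — Orwell=6, Corby=7, Juniper=13. Nearest is Orwell (6).
From Orwell: distances to unvisited — Corby=3, Juniper=14. Nearest is Corby (3).
From Corby: distances to unvisited — Juniper=12. Nearest is Juniper (12).
Return Juniper→Upland: 18.
Total = 3 + 2 + 6 + 3 + 12 + 18 = 44.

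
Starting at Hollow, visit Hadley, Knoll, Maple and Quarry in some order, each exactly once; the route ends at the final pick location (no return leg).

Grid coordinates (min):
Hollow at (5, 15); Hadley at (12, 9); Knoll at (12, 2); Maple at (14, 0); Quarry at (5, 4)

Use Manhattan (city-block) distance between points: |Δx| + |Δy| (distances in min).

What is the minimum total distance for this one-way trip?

There are 4! = 24 possible orderings.
Hollow - Hadley - Knoll - Maple - Quarry: 13+7+4+13 = 37
Hollow - Hadley - Knoll - Quarry - Maple: 13+7+9+13 = 42
Hollow - Hadley - Maple - Knoll - Quarry: 13+11+4+9 = 37
Hollow - Hadley - Maple - Quarry - Knoll: 13+11+13+9 = 46
Hollow - Hadley - Quarry - Knoll - Maple: 13+12+9+4 = 38
Hollow - Hadley - Quarry - Maple - Knoll: 13+12+13+4 = 42
Hollow - Knoll - Hadley - Maple - Quarry: 20+7+11+13 = 51
Hollow - Knoll - Hadley - Quarry - Maple: 20+7+12+13 = 52
Hollow - Knoll - Maple - Hadley - Quarry: 20+4+11+12 = 47
Hollow - Knoll - Maple - Quarry - Hadley: 20+4+13+12 = 49
Hollow - Knoll - Quarry - Hadley - Maple: 20+9+12+11 = 52
Hollow - Knoll - Quarry - Maple - Hadley: 20+9+13+11 = 53
Hollow - Maple - Hadley - Knoll - Quarry: 24+11+7+9 = 51
Hollow - Maple - Hadley - Quarry - Knoll: 24+11+12+9 = 56
… (10 more)
Hollow - Quarry - Hadley - Knoll - Maple: 11+12+7+4 = 34  ← best
The minimum is 34.
One shortest path: Hollow → Quarry → Hadley → Knoll → Maple.

Shortest open route: 34 min.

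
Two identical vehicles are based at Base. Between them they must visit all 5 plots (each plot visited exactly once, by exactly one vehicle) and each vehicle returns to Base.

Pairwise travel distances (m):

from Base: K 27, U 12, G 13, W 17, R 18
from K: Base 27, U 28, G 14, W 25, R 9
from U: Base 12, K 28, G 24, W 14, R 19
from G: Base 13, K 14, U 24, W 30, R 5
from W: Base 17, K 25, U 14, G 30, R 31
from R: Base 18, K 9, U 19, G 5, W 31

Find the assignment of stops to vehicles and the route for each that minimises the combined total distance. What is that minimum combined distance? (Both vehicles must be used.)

Minimum combined distance: 93 m.

There are 2^4 − 1 = 15 ways to divide the 5 stops into two non-empty groups. For each, the best each vehicle can do is its own shortest tour through its group:
  {K} + {U, G, W, R}: 54 + 68 = 122
  {U} + {K, G, W, R}: 24 + 69 = 93
  {K, U} + {G, W, R}: 67 + 66 = 133
  {G} + {K, U, W, R}: 26 + 78 = 104
  {K, G} + {U, W, R}: 54 + 68 = 122
  {U, G} + {K, W, R}: 49 + 69 = 118
  … (15 splits in total)
Best: vehicle 1 Base → U → Base = 24; vehicle 2 Base → G → R → K → W → Base = 69; combined 93.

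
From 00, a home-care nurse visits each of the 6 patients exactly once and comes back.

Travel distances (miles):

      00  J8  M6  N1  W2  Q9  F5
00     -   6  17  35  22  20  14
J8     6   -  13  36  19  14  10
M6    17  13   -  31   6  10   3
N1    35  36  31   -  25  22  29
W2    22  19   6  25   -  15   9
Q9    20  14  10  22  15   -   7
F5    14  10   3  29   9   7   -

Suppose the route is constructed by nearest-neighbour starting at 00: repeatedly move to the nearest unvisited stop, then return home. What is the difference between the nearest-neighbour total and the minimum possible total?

From 00: J8=6, F5=14, M6=17, Q9=20, W2=22, N1=35 → choose J8 (6).
From J8: F5=10, M6=13, Q9=14, W2=19, N1=36 → choose F5 (10).
From F5: M6=3, Q9=7, W2=9, N1=29 → choose M6 (3).
From M6: W2=6, Q9=10, N1=31 → choose W2 (6).
From W2: Q9=15, N1=25 → choose Q9 (15).
From Q9: N1=22 → choose N1 (22).
NN route 00 → J8 → F5 → M6 → W2 → Q9 → N1 → 00 costs 97.
Optimal: 00 → J8 → Q9 → N1 → W2 → M6 → F5 → 00 costs 90 (by enumerating all 360 distinct tours).
Excess = 97 − 90 = 7.

7 miles longer than the optimal tour.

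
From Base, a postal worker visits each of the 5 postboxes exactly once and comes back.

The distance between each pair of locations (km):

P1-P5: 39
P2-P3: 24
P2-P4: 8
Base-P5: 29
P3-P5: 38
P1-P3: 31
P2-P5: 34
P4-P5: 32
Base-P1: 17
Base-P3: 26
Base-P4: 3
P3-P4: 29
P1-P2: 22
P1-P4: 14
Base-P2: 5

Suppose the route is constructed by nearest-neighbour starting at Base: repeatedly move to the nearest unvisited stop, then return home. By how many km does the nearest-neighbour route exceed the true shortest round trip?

The nearest-neighbour route is 8 km longer than optimal.

From Base: P4=3, P2=5, P1=17, P3=26, P5=29 → choose P4 (3).
From P4: P2=8, P1=14, P3=29, P5=32 → choose P2 (8).
From P2: P1=22, P3=24, P5=34 → choose P1 (22).
From P1: P3=31, P5=39 → choose P3 (31).
From P3: P5=38 → choose P5 (38).
NN route Base → P4 → P2 → P1 → P3 → P5 → Base costs 131.
Optimal: Base → P2 → P3 → P5 → P1 → P4 → Base costs 123 (by enumerating all 60 distinct tours).
Excess = 131 − 123 = 8.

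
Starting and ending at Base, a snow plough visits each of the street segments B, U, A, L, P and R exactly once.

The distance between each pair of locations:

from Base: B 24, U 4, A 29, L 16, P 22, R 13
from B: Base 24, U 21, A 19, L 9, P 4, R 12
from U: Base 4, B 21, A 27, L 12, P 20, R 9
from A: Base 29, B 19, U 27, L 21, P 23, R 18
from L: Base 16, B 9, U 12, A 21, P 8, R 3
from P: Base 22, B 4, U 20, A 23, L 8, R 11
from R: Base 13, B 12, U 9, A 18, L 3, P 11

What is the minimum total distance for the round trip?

With 6 stops there are 6!/2 = 360 distinct round trips (a route and its reverse cost the same).
Base → B → U → A → L → P → R → Base: 24+21+27+21+8+11+13 = 125
Base → B → U → A → L → R → P → Base: 24+21+27+21+3+11+22 = 129
Base → B → U → A → P → L → R → Base: 24+21+27+23+8+3+13 = 119
Base → B → U → A → P → R → L → Base: 24+21+27+23+11+3+16 = 125
Base → B → U → A → R → L → P → Base: 24+21+27+18+3+8+22 = 123
Base → B → U → A → R → P → L → Base: 24+21+27+18+11+8+16 = 125
Base → B → U → L → A → P → R → Base: 24+21+12+21+23+11+13 = 125
Base → B → U → L → A → R → P → Base: 24+21+12+21+18+11+22 = 129
… (352 more)
Base → U → R → L → P → B → A → Base: 4+9+3+8+4+19+29 = 76  ← best
The minimum is 76.
One optimal route: Base → U → R → L → P → B → A → Base (or its reverse).

Shortest round trip = 76.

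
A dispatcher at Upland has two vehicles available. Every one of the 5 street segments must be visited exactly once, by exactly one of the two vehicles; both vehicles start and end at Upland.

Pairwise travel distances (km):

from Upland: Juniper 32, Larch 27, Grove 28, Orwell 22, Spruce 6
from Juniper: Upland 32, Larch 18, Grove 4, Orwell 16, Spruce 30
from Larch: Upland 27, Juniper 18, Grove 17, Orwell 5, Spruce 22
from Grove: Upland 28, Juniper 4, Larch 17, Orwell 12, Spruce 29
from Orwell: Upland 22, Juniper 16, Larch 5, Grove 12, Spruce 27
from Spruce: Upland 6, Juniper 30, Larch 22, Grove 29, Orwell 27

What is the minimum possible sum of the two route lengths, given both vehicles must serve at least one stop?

There are 2^4 − 1 = 15 ways to divide the 5 stops into two non-empty groups. For each, the best each vehicle can do is its own shortest tour through its group:
  {Juniper} + {Larch, Grove, Orwell, Spruce}: 64 + 73 = 137
  {Larch} + {Juniper, Grove, Orwell, Spruce}: 54 + 74 = 128
  {Juniper, Larch} + {Grove, Orwell, Spruce}: 77 + 69 = 146
  {Grove} + {Juniper, Larch, Orwell, Spruce}: 56 + 81 = 137
  {Juniper, Grove} + {Larch, Orwell, Spruce}: 64 + 55 = 119
  {Larch, Grove} + {Juniper, Orwell, Spruce}: 72 + 74 = 146
  … (15 splits in total)
  {Juniper, Larch, Grove, Orwell} + {Spruce}: 77 + 12 = 89  ← best
Best: vehicle 1 Upland → Grove → Juniper → Larch → Orwell → Upland = 77; vehicle 2 Upland → Spruce → Upland = 12; combined 89.

89 km — the smallest possible combined total.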